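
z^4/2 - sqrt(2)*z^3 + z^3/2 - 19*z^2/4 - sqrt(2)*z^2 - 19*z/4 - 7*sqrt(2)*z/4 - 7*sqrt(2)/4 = (z/2 + 1/2)*(z - 7*sqrt(2)/2)*(z + sqrt(2)/2)*(z + sqrt(2))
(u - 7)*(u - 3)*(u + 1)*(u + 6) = u^4 - 3*u^3 - 43*u^2 + 87*u + 126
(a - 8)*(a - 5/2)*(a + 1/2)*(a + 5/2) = a^4 - 15*a^3/2 - 41*a^2/4 + 375*a/8 + 25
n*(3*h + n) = 3*h*n + n^2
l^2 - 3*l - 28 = (l - 7)*(l + 4)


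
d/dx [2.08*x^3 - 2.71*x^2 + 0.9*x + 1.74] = 6.24*x^2 - 5.42*x + 0.9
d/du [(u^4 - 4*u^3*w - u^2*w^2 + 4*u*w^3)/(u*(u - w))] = 2*u - 3*w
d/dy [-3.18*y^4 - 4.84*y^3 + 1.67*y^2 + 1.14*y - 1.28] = -12.72*y^3 - 14.52*y^2 + 3.34*y + 1.14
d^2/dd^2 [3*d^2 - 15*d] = 6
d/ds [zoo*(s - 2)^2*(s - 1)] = zoo*(s^2 + s + 1)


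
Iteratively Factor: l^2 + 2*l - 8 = (l + 4)*(l - 2)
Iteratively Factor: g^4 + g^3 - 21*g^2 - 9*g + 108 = (g + 3)*(g^3 - 2*g^2 - 15*g + 36) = (g - 3)*(g + 3)*(g^2 + g - 12) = (g - 3)^2*(g + 3)*(g + 4)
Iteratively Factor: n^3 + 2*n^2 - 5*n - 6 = (n + 3)*(n^2 - n - 2) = (n + 1)*(n + 3)*(n - 2)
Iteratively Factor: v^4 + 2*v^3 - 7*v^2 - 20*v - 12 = (v - 3)*(v^3 + 5*v^2 + 8*v + 4) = (v - 3)*(v + 2)*(v^2 + 3*v + 2) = (v - 3)*(v + 1)*(v + 2)*(v + 2)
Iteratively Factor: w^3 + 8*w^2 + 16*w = (w + 4)*(w^2 + 4*w) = (w + 4)^2*(w)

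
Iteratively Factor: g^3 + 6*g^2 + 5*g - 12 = (g + 3)*(g^2 + 3*g - 4) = (g - 1)*(g + 3)*(g + 4)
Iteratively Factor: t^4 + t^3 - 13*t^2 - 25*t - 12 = (t - 4)*(t^3 + 5*t^2 + 7*t + 3) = (t - 4)*(t + 3)*(t^2 + 2*t + 1) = (t - 4)*(t + 1)*(t + 3)*(t + 1)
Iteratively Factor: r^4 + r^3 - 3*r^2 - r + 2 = (r - 1)*(r^3 + 2*r^2 - r - 2) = (r - 1)*(r + 2)*(r^2 - 1) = (r - 1)^2*(r + 2)*(r + 1)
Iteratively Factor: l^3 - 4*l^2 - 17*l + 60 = (l - 5)*(l^2 + l - 12) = (l - 5)*(l - 3)*(l + 4)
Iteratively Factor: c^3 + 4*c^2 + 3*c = (c + 1)*(c^2 + 3*c) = c*(c + 1)*(c + 3)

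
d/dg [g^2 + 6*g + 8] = 2*g + 6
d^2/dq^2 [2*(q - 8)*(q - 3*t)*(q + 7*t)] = 12*q + 16*t - 32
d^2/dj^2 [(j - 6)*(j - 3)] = 2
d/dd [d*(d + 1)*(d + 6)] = 3*d^2 + 14*d + 6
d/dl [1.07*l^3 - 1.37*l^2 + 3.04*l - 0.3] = 3.21*l^2 - 2.74*l + 3.04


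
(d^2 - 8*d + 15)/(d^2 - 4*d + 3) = (d - 5)/(d - 1)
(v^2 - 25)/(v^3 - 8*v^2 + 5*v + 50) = (v + 5)/(v^2 - 3*v - 10)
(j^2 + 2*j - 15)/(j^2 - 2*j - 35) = (j - 3)/(j - 7)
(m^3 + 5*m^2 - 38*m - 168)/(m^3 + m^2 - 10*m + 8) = (m^2 + m - 42)/(m^2 - 3*m + 2)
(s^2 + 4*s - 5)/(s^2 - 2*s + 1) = (s + 5)/(s - 1)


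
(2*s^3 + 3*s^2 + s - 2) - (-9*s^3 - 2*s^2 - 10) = 11*s^3 + 5*s^2 + s + 8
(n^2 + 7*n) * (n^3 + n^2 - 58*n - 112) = n^5 + 8*n^4 - 51*n^3 - 518*n^2 - 784*n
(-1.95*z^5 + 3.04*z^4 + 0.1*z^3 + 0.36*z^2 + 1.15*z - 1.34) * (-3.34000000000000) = 6.513*z^5 - 10.1536*z^4 - 0.334*z^3 - 1.2024*z^2 - 3.841*z + 4.4756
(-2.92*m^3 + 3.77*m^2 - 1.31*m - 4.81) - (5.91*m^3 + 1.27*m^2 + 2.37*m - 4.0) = -8.83*m^3 + 2.5*m^2 - 3.68*m - 0.81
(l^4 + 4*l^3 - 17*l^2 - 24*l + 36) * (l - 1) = l^5 + 3*l^4 - 21*l^3 - 7*l^2 + 60*l - 36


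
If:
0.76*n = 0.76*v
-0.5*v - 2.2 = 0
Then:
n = -4.40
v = -4.40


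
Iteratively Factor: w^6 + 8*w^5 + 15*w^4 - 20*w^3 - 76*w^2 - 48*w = (w + 1)*(w^5 + 7*w^4 + 8*w^3 - 28*w^2 - 48*w) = w*(w + 1)*(w^4 + 7*w^3 + 8*w^2 - 28*w - 48) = w*(w - 2)*(w + 1)*(w^3 + 9*w^2 + 26*w + 24) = w*(w - 2)*(w + 1)*(w + 4)*(w^2 + 5*w + 6) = w*(w - 2)*(w + 1)*(w + 2)*(w + 4)*(w + 3)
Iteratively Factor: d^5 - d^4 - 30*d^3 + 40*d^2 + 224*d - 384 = (d - 2)*(d^4 + d^3 - 28*d^2 - 16*d + 192) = (d - 3)*(d - 2)*(d^3 + 4*d^2 - 16*d - 64) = (d - 4)*(d - 3)*(d - 2)*(d^2 + 8*d + 16) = (d - 4)*(d - 3)*(d - 2)*(d + 4)*(d + 4)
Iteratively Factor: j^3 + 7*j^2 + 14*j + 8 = (j + 2)*(j^2 + 5*j + 4) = (j + 2)*(j + 4)*(j + 1)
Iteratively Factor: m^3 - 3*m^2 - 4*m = (m)*(m^2 - 3*m - 4) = m*(m + 1)*(m - 4)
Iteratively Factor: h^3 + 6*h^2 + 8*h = (h + 2)*(h^2 + 4*h) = (h + 2)*(h + 4)*(h)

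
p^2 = p^2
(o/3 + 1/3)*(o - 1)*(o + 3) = o^3/3 + o^2 - o/3 - 1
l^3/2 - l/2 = l*(l/2 + 1/2)*(l - 1)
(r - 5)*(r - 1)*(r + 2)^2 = r^4 - 2*r^3 - 15*r^2 - 4*r + 20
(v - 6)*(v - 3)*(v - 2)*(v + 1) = v^4 - 10*v^3 + 25*v^2 - 36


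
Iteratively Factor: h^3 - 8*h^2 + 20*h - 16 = (h - 4)*(h^2 - 4*h + 4) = (h - 4)*(h - 2)*(h - 2)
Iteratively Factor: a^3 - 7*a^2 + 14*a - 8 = (a - 4)*(a^2 - 3*a + 2) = (a - 4)*(a - 2)*(a - 1)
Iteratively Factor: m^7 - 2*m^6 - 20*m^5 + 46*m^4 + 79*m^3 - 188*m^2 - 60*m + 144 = (m + 1)*(m^6 - 3*m^5 - 17*m^4 + 63*m^3 + 16*m^2 - 204*m + 144) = (m - 1)*(m + 1)*(m^5 - 2*m^4 - 19*m^3 + 44*m^2 + 60*m - 144) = (m - 2)*(m - 1)*(m + 1)*(m^4 - 19*m^2 + 6*m + 72) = (m - 2)*(m - 1)*(m + 1)*(m + 2)*(m^3 - 2*m^2 - 15*m + 36) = (m - 3)*(m - 2)*(m - 1)*(m + 1)*(m + 2)*(m^2 + m - 12) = (m - 3)*(m - 2)*(m - 1)*(m + 1)*(m + 2)*(m + 4)*(m - 3)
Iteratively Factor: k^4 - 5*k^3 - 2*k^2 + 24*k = (k - 4)*(k^3 - k^2 - 6*k) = (k - 4)*(k - 3)*(k^2 + 2*k) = k*(k - 4)*(k - 3)*(k + 2)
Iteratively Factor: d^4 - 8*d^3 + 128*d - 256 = (d - 4)*(d^3 - 4*d^2 - 16*d + 64) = (d - 4)*(d + 4)*(d^2 - 8*d + 16) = (d - 4)^2*(d + 4)*(d - 4)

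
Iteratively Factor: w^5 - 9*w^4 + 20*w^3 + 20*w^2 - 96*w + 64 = (w - 2)*(w^4 - 7*w^3 + 6*w^2 + 32*w - 32) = (w - 2)*(w + 2)*(w^3 - 9*w^2 + 24*w - 16) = (w - 4)*(w - 2)*(w + 2)*(w^2 - 5*w + 4) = (w - 4)^2*(w - 2)*(w + 2)*(w - 1)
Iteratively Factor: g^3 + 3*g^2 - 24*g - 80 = (g + 4)*(g^2 - g - 20) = (g + 4)^2*(g - 5)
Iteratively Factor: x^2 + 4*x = (x)*(x + 4)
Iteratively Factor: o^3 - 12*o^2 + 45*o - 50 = (o - 5)*(o^2 - 7*o + 10) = (o - 5)^2*(o - 2)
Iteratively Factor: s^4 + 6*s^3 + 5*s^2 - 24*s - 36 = (s + 3)*(s^3 + 3*s^2 - 4*s - 12) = (s + 2)*(s + 3)*(s^2 + s - 6) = (s - 2)*(s + 2)*(s + 3)*(s + 3)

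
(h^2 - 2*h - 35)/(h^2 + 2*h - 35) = (h^2 - 2*h - 35)/(h^2 + 2*h - 35)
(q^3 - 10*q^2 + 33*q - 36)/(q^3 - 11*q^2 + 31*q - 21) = (q^2 - 7*q + 12)/(q^2 - 8*q + 7)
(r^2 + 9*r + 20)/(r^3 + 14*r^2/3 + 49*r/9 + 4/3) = 9*(r^2 + 9*r + 20)/(9*r^3 + 42*r^2 + 49*r + 12)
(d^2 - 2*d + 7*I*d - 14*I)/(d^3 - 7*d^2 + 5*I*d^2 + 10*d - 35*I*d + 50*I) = (d + 7*I)/(d^2 + 5*d*(-1 + I) - 25*I)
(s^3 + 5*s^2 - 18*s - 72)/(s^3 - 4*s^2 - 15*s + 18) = (s^2 + 2*s - 24)/(s^2 - 7*s + 6)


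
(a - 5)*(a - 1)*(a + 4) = a^3 - 2*a^2 - 19*a + 20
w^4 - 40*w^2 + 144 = (w - 6)*(w - 2)*(w + 2)*(w + 6)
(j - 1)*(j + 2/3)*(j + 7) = j^3 + 20*j^2/3 - 3*j - 14/3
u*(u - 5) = u^2 - 5*u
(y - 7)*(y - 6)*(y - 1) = y^3 - 14*y^2 + 55*y - 42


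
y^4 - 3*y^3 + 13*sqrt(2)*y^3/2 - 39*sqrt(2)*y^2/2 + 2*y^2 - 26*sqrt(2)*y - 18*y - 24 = (y - 4)*(y + 1)*(y + sqrt(2)/2)*(y + 6*sqrt(2))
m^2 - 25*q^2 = (m - 5*q)*(m + 5*q)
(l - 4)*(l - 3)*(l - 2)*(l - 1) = l^4 - 10*l^3 + 35*l^2 - 50*l + 24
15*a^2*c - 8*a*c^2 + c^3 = c*(-5*a + c)*(-3*a + c)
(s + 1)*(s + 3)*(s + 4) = s^3 + 8*s^2 + 19*s + 12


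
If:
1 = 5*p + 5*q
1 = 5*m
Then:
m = 1/5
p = 1/5 - q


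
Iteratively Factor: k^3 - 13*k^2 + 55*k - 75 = (k - 3)*(k^2 - 10*k + 25) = (k - 5)*(k - 3)*(k - 5)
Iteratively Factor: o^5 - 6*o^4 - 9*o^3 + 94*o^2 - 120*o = (o - 3)*(o^4 - 3*o^3 - 18*o^2 + 40*o) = o*(o - 3)*(o^3 - 3*o^2 - 18*o + 40) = o*(o - 5)*(o - 3)*(o^2 + 2*o - 8) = o*(o - 5)*(o - 3)*(o - 2)*(o + 4)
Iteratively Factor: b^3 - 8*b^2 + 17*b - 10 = (b - 5)*(b^2 - 3*b + 2) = (b - 5)*(b - 1)*(b - 2)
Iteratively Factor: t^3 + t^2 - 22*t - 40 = (t + 2)*(t^2 - t - 20) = (t - 5)*(t + 2)*(t + 4)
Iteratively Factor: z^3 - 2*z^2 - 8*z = (z)*(z^2 - 2*z - 8) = z*(z - 4)*(z + 2)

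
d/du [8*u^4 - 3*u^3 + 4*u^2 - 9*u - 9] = 32*u^3 - 9*u^2 + 8*u - 9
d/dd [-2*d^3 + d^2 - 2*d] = -6*d^2 + 2*d - 2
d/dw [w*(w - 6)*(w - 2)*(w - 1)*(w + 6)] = 5*w^4 - 12*w^3 - 102*w^2 + 216*w - 72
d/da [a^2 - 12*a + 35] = 2*a - 12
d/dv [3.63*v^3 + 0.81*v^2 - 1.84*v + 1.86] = 10.89*v^2 + 1.62*v - 1.84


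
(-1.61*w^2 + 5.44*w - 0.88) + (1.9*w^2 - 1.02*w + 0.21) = 0.29*w^2 + 4.42*w - 0.67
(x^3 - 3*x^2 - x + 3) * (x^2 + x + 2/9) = x^5 - 2*x^4 - 34*x^3/9 + 4*x^2/3 + 25*x/9 + 2/3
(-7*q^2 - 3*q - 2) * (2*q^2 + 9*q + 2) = -14*q^4 - 69*q^3 - 45*q^2 - 24*q - 4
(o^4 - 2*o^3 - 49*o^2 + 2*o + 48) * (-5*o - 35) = -5*o^5 - 25*o^4 + 315*o^3 + 1705*o^2 - 310*o - 1680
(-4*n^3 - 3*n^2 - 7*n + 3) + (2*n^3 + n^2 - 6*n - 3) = -2*n^3 - 2*n^2 - 13*n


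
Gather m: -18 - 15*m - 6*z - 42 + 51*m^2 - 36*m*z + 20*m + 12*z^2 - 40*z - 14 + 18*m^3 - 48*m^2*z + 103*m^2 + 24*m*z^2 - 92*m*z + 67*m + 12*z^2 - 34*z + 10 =18*m^3 + m^2*(154 - 48*z) + m*(24*z^2 - 128*z + 72) + 24*z^2 - 80*z - 64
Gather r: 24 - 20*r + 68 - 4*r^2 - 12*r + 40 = -4*r^2 - 32*r + 132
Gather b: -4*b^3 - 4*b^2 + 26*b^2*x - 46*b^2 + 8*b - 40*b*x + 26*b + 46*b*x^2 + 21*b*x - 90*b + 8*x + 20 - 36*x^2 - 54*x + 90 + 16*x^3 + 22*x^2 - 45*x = -4*b^3 + b^2*(26*x - 50) + b*(46*x^2 - 19*x - 56) + 16*x^3 - 14*x^2 - 91*x + 110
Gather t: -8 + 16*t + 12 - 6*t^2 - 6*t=-6*t^2 + 10*t + 4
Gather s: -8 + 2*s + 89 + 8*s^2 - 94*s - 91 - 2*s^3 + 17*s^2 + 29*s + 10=-2*s^3 + 25*s^2 - 63*s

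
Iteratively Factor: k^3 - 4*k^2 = (k)*(k^2 - 4*k) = k*(k - 4)*(k)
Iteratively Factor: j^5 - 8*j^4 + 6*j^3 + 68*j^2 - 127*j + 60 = (j - 1)*(j^4 - 7*j^3 - j^2 + 67*j - 60) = (j - 4)*(j - 1)*(j^3 - 3*j^2 - 13*j + 15) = (j - 4)*(j - 1)^2*(j^2 - 2*j - 15) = (j - 5)*(j - 4)*(j - 1)^2*(j + 3)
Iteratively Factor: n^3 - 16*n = (n)*(n^2 - 16) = n*(n - 4)*(n + 4)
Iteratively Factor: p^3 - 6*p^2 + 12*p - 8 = (p - 2)*(p^2 - 4*p + 4) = (p - 2)^2*(p - 2)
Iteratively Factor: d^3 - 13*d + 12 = (d + 4)*(d^2 - 4*d + 3) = (d - 1)*(d + 4)*(d - 3)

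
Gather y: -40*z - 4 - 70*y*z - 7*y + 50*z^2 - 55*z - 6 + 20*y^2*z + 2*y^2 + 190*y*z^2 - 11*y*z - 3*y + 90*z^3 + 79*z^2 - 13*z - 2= y^2*(20*z + 2) + y*(190*z^2 - 81*z - 10) + 90*z^3 + 129*z^2 - 108*z - 12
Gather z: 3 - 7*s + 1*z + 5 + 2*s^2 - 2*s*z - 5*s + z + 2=2*s^2 - 12*s + z*(2 - 2*s) + 10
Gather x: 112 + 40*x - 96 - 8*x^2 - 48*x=-8*x^2 - 8*x + 16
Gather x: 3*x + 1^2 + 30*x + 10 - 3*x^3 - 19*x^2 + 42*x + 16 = -3*x^3 - 19*x^2 + 75*x + 27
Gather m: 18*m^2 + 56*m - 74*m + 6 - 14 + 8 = 18*m^2 - 18*m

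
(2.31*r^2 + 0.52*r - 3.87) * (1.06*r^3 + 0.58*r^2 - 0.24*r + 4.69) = 2.4486*r^5 + 1.891*r^4 - 4.355*r^3 + 8.4645*r^2 + 3.3676*r - 18.1503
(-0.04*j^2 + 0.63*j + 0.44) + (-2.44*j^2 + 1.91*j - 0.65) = -2.48*j^2 + 2.54*j - 0.21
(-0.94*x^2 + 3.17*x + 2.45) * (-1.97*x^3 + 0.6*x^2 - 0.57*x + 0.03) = 1.8518*x^5 - 6.8089*x^4 - 2.3887*x^3 - 0.3651*x^2 - 1.3014*x + 0.0735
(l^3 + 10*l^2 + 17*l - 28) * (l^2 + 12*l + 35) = l^5 + 22*l^4 + 172*l^3 + 526*l^2 + 259*l - 980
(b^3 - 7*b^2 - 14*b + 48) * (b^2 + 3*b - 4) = b^5 - 4*b^4 - 39*b^3 + 34*b^2 + 200*b - 192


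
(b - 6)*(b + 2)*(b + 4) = b^3 - 28*b - 48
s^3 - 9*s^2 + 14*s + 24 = (s - 6)*(s - 4)*(s + 1)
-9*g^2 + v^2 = (-3*g + v)*(3*g + v)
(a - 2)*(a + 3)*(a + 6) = a^3 + 7*a^2 - 36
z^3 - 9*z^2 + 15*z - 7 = (z - 7)*(z - 1)^2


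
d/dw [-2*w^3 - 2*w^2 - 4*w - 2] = -6*w^2 - 4*w - 4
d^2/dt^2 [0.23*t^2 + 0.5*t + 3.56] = 0.460000000000000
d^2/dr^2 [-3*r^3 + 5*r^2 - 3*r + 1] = 10 - 18*r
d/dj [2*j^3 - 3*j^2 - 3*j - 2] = 6*j^2 - 6*j - 3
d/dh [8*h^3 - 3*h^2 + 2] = 6*h*(4*h - 1)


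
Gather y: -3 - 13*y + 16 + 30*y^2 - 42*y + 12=30*y^2 - 55*y + 25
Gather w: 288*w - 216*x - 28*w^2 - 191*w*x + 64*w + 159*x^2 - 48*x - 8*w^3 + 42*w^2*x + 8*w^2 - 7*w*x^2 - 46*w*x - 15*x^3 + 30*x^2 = -8*w^3 + w^2*(42*x - 20) + w*(-7*x^2 - 237*x + 352) - 15*x^3 + 189*x^2 - 264*x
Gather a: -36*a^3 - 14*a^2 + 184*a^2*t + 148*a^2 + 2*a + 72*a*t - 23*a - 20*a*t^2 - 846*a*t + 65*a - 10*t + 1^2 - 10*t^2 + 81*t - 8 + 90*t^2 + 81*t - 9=-36*a^3 + a^2*(184*t + 134) + a*(-20*t^2 - 774*t + 44) + 80*t^2 + 152*t - 16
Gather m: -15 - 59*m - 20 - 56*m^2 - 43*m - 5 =-56*m^2 - 102*m - 40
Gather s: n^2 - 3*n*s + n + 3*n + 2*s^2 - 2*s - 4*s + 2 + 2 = n^2 + 4*n + 2*s^2 + s*(-3*n - 6) + 4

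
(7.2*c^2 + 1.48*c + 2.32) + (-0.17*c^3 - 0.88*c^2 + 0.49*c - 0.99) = -0.17*c^3 + 6.32*c^2 + 1.97*c + 1.33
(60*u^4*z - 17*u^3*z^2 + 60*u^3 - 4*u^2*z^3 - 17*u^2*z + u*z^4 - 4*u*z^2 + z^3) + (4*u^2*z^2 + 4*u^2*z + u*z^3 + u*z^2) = 60*u^4*z - 17*u^3*z^2 + 60*u^3 - 4*u^2*z^3 + 4*u^2*z^2 - 13*u^2*z + u*z^4 + u*z^3 - 3*u*z^2 + z^3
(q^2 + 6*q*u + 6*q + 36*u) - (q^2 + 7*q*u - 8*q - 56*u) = -q*u + 14*q + 92*u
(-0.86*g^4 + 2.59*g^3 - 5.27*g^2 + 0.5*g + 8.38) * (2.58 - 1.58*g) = 1.3588*g^5 - 6.311*g^4 + 15.0088*g^3 - 14.3866*g^2 - 11.9504*g + 21.6204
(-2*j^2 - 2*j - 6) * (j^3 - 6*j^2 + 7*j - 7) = -2*j^5 + 10*j^4 - 8*j^3 + 36*j^2 - 28*j + 42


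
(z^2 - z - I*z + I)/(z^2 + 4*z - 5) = (z - I)/(z + 5)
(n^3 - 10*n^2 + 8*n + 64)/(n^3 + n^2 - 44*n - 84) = (n^2 - 12*n + 32)/(n^2 - n - 42)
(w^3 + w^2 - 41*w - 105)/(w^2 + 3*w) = w - 2 - 35/w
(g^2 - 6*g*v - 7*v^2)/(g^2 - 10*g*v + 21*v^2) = (-g - v)/(-g + 3*v)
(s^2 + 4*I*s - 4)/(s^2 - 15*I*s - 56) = (-s^2 - 4*I*s + 4)/(-s^2 + 15*I*s + 56)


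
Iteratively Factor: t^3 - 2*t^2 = (t - 2)*(t^2) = t*(t - 2)*(t)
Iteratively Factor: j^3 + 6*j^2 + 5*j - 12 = (j - 1)*(j^2 + 7*j + 12) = (j - 1)*(j + 4)*(j + 3)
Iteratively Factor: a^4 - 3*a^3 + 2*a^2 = (a - 1)*(a^3 - 2*a^2) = a*(a - 1)*(a^2 - 2*a) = a*(a - 2)*(a - 1)*(a)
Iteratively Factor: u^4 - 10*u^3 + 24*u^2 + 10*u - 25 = (u - 5)*(u^3 - 5*u^2 - u + 5) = (u - 5)^2*(u^2 - 1) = (u - 5)^2*(u + 1)*(u - 1)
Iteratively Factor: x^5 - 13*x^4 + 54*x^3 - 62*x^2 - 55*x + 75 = (x - 5)*(x^4 - 8*x^3 + 14*x^2 + 8*x - 15) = (x - 5)*(x - 1)*(x^3 - 7*x^2 + 7*x + 15) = (x - 5)^2*(x - 1)*(x^2 - 2*x - 3) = (x - 5)^2*(x - 3)*(x - 1)*(x + 1)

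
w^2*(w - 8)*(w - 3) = w^4 - 11*w^3 + 24*w^2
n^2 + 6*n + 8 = (n + 2)*(n + 4)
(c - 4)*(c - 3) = c^2 - 7*c + 12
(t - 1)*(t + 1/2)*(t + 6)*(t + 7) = t^4 + 25*t^3/2 + 35*t^2 - 55*t/2 - 21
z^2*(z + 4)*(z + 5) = z^4 + 9*z^3 + 20*z^2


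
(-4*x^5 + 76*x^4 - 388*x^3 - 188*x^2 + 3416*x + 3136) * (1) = -4*x^5 + 76*x^4 - 388*x^3 - 188*x^2 + 3416*x + 3136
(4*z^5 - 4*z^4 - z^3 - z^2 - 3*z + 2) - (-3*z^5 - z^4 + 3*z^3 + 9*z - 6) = 7*z^5 - 3*z^4 - 4*z^3 - z^2 - 12*z + 8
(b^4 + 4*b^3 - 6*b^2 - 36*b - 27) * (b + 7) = b^5 + 11*b^4 + 22*b^3 - 78*b^2 - 279*b - 189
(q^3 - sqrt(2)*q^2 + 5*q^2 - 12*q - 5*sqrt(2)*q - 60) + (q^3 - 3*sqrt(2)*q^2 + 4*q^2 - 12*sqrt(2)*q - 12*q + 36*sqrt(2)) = 2*q^3 - 4*sqrt(2)*q^2 + 9*q^2 - 17*sqrt(2)*q - 24*q - 60 + 36*sqrt(2)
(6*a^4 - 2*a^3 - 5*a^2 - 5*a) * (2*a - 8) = 12*a^5 - 52*a^4 + 6*a^3 + 30*a^2 + 40*a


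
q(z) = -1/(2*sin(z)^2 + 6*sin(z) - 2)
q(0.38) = -2.00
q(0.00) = 0.50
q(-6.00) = 5.98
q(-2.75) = 0.25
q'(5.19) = 0.03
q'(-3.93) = -0.59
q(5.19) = 0.17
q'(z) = -(-4*sin(z)*cos(z) - 6*cos(z))/(2*sin(z)^2 + 6*sin(z) - 2)^2 = (2*sin(z) + 3)*cos(z)/(2*(3*sin(z) - cos(z)^2)^2)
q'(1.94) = -0.12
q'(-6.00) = 243.99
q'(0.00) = 1.50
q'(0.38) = 27.72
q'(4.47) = -0.01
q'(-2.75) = -0.26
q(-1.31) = 0.17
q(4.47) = 0.17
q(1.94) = -0.19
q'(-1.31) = 0.02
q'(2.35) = -0.58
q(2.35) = -0.30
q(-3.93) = -0.31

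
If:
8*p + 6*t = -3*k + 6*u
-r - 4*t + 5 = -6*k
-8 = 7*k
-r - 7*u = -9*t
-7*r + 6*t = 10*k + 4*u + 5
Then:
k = -8/7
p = 159/868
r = 197/217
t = -150/217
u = -221/217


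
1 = 1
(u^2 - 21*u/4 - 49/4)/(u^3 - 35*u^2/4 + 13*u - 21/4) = (4*u + 7)/(4*u^2 - 7*u + 3)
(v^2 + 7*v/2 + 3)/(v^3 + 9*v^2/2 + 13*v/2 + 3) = 1/(v + 1)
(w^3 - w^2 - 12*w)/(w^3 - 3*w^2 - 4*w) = (w + 3)/(w + 1)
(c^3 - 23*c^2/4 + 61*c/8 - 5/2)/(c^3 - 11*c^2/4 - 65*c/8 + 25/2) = (2*c - 1)/(2*c + 5)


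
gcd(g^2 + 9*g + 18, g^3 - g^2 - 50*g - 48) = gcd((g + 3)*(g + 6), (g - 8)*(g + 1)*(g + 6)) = g + 6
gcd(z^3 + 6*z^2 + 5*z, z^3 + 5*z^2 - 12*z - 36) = 1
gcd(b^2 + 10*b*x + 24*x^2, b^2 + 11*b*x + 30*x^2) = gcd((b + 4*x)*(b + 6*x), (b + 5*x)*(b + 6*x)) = b + 6*x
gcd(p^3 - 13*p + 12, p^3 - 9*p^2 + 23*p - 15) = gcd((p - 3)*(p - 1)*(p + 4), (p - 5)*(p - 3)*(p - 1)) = p^2 - 4*p + 3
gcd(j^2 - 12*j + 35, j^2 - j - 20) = j - 5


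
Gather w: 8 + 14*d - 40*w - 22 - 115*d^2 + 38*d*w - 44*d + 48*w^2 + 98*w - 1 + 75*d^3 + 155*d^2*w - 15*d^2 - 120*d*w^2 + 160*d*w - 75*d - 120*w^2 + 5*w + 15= 75*d^3 - 130*d^2 - 105*d + w^2*(-120*d - 72) + w*(155*d^2 + 198*d + 63)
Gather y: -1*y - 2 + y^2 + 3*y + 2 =y^2 + 2*y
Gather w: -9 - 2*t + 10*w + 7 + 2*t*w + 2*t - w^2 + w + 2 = -w^2 + w*(2*t + 11)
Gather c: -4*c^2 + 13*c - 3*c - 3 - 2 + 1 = -4*c^2 + 10*c - 4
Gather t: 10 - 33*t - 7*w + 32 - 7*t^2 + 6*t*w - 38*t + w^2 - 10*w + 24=-7*t^2 + t*(6*w - 71) + w^2 - 17*w + 66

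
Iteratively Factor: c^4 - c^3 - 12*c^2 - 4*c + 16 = (c + 2)*(c^3 - 3*c^2 - 6*c + 8) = (c + 2)^2*(c^2 - 5*c + 4) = (c - 1)*(c + 2)^2*(c - 4)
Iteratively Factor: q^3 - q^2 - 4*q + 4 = (q - 1)*(q^2 - 4) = (q - 2)*(q - 1)*(q + 2)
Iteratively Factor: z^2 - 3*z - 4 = (z - 4)*(z + 1)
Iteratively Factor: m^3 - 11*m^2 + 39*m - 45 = (m - 3)*(m^2 - 8*m + 15) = (m - 3)^2*(m - 5)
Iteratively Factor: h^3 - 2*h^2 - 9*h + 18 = (h - 3)*(h^2 + h - 6) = (h - 3)*(h - 2)*(h + 3)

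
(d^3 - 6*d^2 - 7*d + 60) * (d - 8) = d^4 - 14*d^3 + 41*d^2 + 116*d - 480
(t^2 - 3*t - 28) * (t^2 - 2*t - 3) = t^4 - 5*t^3 - 25*t^2 + 65*t + 84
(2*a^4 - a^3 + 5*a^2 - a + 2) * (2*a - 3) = 4*a^5 - 8*a^4 + 13*a^3 - 17*a^2 + 7*a - 6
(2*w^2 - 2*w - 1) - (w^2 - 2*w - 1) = w^2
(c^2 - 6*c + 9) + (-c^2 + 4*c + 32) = 41 - 2*c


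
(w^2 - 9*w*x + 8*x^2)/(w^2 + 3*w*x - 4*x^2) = (w - 8*x)/(w + 4*x)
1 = 1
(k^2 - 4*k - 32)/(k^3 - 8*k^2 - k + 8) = (k + 4)/(k^2 - 1)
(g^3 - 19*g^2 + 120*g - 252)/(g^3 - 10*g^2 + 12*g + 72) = (g - 7)/(g + 2)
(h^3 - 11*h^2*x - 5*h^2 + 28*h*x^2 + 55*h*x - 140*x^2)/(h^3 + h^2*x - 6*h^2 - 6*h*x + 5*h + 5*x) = (h^2 - 11*h*x + 28*x^2)/(h^2 + h*x - h - x)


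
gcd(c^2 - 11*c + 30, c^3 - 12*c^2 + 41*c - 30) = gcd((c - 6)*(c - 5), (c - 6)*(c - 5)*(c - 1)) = c^2 - 11*c + 30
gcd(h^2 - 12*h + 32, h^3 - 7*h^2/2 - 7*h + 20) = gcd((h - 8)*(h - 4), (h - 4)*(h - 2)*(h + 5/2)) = h - 4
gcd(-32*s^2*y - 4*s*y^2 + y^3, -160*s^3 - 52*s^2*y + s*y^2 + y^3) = -32*s^2 - 4*s*y + y^2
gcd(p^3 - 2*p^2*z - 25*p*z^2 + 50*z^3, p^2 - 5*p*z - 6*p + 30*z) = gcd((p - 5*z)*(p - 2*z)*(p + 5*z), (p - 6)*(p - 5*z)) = -p + 5*z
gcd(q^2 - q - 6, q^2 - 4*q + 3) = q - 3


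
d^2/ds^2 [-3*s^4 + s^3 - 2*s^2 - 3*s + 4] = -36*s^2 + 6*s - 4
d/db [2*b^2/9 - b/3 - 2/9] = 4*b/9 - 1/3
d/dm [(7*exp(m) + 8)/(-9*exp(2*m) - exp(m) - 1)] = ((7*exp(m) + 8)*(18*exp(m) + 1) - 63*exp(2*m) - 7*exp(m) - 7)*exp(m)/(9*exp(2*m) + exp(m) + 1)^2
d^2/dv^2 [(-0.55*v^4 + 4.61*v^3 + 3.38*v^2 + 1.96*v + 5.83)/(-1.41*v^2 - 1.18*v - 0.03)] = (2.18691*v^6 + 5.49054000000001*v^5 + 4.73450999999999*v^4 - 8.68246600000001*v^3 - 69.659118*v^2 - 57.72717*v - 15.609482)/(2.803221*v^6 + 7.037874*v^5 + 6.068781*v^4 + 1.942516*v^3 + 0.129123*v^2 + 0.003186*v + 2.7e-5)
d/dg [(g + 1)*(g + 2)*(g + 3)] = 3*g^2 + 12*g + 11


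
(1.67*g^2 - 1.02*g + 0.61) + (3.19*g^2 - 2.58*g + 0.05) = 4.86*g^2 - 3.6*g + 0.66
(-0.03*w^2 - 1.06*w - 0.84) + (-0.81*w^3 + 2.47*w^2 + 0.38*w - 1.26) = -0.81*w^3 + 2.44*w^2 - 0.68*w - 2.1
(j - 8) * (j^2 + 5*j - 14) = j^3 - 3*j^2 - 54*j + 112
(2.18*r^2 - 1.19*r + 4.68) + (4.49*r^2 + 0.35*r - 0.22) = 6.67*r^2 - 0.84*r + 4.46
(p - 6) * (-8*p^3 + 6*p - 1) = -8*p^4 + 48*p^3 + 6*p^2 - 37*p + 6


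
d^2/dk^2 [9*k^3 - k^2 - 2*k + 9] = 54*k - 2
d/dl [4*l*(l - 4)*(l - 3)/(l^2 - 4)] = 4*(l^4 - 24*l^2 + 56*l - 48)/(l^4 - 8*l^2 + 16)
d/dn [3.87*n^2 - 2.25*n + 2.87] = 7.74*n - 2.25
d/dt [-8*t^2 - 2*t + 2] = -16*t - 2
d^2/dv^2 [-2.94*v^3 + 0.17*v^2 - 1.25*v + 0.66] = 0.34 - 17.64*v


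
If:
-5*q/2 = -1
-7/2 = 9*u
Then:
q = 2/5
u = -7/18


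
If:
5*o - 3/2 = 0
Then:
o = 3/10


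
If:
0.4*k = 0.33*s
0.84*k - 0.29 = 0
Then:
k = 0.35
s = 0.42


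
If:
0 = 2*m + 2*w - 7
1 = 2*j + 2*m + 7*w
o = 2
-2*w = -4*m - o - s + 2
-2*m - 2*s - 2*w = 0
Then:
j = -59/8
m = 7/4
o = 2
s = -7/2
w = 7/4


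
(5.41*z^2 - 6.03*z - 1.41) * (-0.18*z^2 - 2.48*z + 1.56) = -0.9738*z^4 - 12.3314*z^3 + 23.6478*z^2 - 5.91*z - 2.1996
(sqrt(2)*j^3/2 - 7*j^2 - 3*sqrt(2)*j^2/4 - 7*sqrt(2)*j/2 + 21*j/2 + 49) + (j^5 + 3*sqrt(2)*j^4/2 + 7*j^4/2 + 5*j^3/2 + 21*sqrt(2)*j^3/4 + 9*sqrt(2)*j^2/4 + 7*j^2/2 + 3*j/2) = j^5 + 3*sqrt(2)*j^4/2 + 7*j^4/2 + 5*j^3/2 + 23*sqrt(2)*j^3/4 - 7*j^2/2 + 3*sqrt(2)*j^2/2 - 7*sqrt(2)*j/2 + 12*j + 49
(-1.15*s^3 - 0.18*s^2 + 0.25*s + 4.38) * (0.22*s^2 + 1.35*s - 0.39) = -0.253*s^5 - 1.5921*s^4 + 0.2605*s^3 + 1.3713*s^2 + 5.8155*s - 1.7082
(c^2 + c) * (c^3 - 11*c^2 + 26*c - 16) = c^5 - 10*c^4 + 15*c^3 + 10*c^2 - 16*c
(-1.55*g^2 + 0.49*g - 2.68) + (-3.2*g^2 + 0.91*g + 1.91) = -4.75*g^2 + 1.4*g - 0.77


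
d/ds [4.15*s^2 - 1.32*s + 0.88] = 8.3*s - 1.32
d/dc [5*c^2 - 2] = 10*c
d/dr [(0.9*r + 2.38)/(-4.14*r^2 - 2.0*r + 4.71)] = (3.726*r^2 + 19.7064*r + 8.999)/(17.1396*r^4 + 16.56*r^3 - 34.9988*r^2 - 18.84*r + 22.1841)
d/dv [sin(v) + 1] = cos(v)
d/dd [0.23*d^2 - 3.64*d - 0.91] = 0.46*d - 3.64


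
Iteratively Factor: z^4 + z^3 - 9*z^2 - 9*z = (z)*(z^3 + z^2 - 9*z - 9) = z*(z + 3)*(z^2 - 2*z - 3) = z*(z - 3)*(z + 3)*(z + 1)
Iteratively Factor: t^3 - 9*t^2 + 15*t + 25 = (t + 1)*(t^2 - 10*t + 25) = (t - 5)*(t + 1)*(t - 5)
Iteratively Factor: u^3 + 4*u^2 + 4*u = (u)*(u^2 + 4*u + 4) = u*(u + 2)*(u + 2)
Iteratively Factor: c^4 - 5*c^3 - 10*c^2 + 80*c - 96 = (c - 2)*(c^3 - 3*c^2 - 16*c + 48) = (c - 3)*(c - 2)*(c^2 - 16) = (c - 3)*(c - 2)*(c + 4)*(c - 4)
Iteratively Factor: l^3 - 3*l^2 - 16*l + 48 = (l - 4)*(l^2 + l - 12) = (l - 4)*(l - 3)*(l + 4)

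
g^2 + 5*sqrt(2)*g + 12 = (g + 2*sqrt(2))*(g + 3*sqrt(2))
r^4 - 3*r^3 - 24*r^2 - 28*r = r*(r - 7)*(r + 2)^2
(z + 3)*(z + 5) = z^2 + 8*z + 15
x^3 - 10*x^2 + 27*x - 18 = (x - 6)*(x - 3)*(x - 1)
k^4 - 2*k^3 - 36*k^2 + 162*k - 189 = (k - 3)^3*(k + 7)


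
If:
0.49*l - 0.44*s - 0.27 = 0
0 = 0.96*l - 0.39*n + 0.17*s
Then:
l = 0.897959183673469*s + 0.551020408163265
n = 2.64625850340136*s + 1.3563579277865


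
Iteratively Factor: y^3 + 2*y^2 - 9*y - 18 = (y + 2)*(y^2 - 9) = (y + 2)*(y + 3)*(y - 3)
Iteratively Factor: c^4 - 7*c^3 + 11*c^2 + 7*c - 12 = (c - 3)*(c^3 - 4*c^2 - c + 4) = (c - 4)*(c - 3)*(c^2 - 1) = (c - 4)*(c - 3)*(c + 1)*(c - 1)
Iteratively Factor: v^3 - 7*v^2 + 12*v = (v - 3)*(v^2 - 4*v) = (v - 4)*(v - 3)*(v)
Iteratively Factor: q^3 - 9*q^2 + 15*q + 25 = (q + 1)*(q^2 - 10*q + 25) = (q - 5)*(q + 1)*(q - 5)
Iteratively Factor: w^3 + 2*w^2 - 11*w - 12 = (w + 1)*(w^2 + w - 12) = (w + 1)*(w + 4)*(w - 3)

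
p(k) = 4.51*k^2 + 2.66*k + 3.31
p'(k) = 9.02*k + 2.66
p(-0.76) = 3.89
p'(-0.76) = -4.20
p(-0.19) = 2.97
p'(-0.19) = 0.95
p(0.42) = 5.22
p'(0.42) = 6.45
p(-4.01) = 65.16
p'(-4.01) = -33.51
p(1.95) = 25.65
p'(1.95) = 20.25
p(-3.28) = 43.11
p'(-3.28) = -26.93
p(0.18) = 3.93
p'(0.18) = 4.28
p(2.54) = 39.16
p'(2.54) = 25.57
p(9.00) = 392.56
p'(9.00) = 83.84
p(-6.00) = 149.71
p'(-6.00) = -51.46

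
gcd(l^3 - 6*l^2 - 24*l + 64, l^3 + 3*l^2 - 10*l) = l - 2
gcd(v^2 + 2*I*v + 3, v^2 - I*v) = v - I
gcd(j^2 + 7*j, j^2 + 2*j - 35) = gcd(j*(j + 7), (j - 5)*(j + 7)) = j + 7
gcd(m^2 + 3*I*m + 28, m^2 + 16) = m - 4*I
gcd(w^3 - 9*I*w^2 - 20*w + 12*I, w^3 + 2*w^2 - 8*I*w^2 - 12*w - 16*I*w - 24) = w^2 - 8*I*w - 12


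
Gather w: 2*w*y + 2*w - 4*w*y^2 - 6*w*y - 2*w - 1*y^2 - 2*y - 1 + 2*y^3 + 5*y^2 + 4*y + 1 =w*(-4*y^2 - 4*y) + 2*y^3 + 4*y^2 + 2*y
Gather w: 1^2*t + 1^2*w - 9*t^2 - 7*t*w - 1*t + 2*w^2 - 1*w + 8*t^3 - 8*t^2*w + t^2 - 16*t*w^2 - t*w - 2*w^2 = 8*t^3 - 8*t^2 - 16*t*w^2 + w*(-8*t^2 - 8*t)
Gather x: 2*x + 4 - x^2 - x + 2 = -x^2 + x + 6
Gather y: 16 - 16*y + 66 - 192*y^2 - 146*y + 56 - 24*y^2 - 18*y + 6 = -216*y^2 - 180*y + 144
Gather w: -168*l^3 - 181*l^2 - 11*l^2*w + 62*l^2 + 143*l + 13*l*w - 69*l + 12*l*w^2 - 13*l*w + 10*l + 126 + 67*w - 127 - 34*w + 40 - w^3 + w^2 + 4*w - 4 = -168*l^3 - 119*l^2 + 84*l - w^3 + w^2*(12*l + 1) + w*(37 - 11*l^2) + 35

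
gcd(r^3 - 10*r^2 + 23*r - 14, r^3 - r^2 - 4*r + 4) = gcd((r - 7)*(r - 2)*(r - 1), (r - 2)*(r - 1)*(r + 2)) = r^2 - 3*r + 2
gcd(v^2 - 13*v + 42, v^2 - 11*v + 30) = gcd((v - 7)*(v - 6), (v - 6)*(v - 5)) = v - 6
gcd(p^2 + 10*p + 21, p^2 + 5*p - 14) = p + 7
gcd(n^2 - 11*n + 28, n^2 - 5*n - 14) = n - 7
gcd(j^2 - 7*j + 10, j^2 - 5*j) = j - 5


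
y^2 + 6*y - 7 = (y - 1)*(y + 7)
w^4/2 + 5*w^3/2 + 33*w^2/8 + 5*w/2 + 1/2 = (w/2 + 1)*(w + 1/2)^2*(w + 2)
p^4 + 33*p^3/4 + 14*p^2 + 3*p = p*(p + 1/4)*(p + 2)*(p + 6)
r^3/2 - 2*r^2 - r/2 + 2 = (r/2 + 1/2)*(r - 4)*(r - 1)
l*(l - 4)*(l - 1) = l^3 - 5*l^2 + 4*l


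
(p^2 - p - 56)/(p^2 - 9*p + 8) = (p + 7)/(p - 1)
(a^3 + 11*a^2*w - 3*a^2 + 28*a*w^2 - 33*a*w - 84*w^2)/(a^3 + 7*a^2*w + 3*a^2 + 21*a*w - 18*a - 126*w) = (a + 4*w)/(a + 6)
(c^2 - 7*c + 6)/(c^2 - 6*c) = (c - 1)/c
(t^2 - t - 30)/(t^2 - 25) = (t - 6)/(t - 5)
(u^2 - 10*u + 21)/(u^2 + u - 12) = (u - 7)/(u + 4)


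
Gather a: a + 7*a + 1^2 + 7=8*a + 8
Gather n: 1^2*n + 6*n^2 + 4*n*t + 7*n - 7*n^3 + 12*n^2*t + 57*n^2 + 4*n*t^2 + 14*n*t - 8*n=-7*n^3 + n^2*(12*t + 63) + n*(4*t^2 + 18*t)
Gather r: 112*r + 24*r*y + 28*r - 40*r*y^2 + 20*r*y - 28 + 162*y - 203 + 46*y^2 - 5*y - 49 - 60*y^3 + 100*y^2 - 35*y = r*(-40*y^2 + 44*y + 140) - 60*y^3 + 146*y^2 + 122*y - 280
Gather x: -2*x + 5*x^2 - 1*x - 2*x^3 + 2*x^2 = -2*x^3 + 7*x^2 - 3*x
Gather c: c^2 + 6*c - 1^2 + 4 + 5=c^2 + 6*c + 8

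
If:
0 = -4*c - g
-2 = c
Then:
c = -2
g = 8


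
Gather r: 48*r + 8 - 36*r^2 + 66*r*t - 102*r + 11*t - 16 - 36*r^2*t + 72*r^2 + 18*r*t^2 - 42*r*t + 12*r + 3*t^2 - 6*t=r^2*(36 - 36*t) + r*(18*t^2 + 24*t - 42) + 3*t^2 + 5*t - 8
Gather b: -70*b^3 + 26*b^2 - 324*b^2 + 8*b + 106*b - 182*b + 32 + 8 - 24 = -70*b^3 - 298*b^2 - 68*b + 16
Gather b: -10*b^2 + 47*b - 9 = -10*b^2 + 47*b - 9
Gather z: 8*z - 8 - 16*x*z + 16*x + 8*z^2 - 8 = 16*x + 8*z^2 + z*(8 - 16*x) - 16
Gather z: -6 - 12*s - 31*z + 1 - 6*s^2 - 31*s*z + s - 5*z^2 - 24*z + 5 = -6*s^2 - 11*s - 5*z^2 + z*(-31*s - 55)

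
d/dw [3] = 0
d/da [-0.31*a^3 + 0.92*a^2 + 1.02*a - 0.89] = -0.93*a^2 + 1.84*a + 1.02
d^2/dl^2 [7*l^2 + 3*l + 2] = 14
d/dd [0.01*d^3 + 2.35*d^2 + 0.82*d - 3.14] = 0.03*d^2 + 4.7*d + 0.82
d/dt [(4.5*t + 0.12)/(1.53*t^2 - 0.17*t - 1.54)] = (6.885*t^2 - 0.765*t - (3.06*t - 0.17)*(4.5*t + 0.12) - 6.93)/(-1.53*t^2 + 0.17*t + 1.54)^2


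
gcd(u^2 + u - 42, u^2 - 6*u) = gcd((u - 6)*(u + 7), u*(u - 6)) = u - 6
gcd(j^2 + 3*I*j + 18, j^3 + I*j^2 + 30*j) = j + 6*I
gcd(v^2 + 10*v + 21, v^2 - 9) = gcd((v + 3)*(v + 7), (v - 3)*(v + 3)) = v + 3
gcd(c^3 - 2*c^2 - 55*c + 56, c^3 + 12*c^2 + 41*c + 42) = c + 7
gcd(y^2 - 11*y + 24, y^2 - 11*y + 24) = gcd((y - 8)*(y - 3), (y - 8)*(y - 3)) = y^2 - 11*y + 24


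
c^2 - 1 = (c - 1)*(c + 1)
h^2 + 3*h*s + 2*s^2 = (h + s)*(h + 2*s)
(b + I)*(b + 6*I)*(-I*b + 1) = -I*b^3 + 8*b^2 + 13*I*b - 6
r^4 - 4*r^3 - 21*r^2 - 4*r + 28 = (r - 7)*(r - 1)*(r + 2)^2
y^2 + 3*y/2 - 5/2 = (y - 1)*(y + 5/2)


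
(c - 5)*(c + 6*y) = c^2 + 6*c*y - 5*c - 30*y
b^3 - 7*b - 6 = (b - 3)*(b + 1)*(b + 2)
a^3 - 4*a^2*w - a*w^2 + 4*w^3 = (a - 4*w)*(a - w)*(a + w)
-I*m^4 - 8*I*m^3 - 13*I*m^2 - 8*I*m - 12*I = (m + 2)*(m + 6)*(m - I)*(-I*m + 1)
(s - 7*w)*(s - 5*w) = s^2 - 12*s*w + 35*w^2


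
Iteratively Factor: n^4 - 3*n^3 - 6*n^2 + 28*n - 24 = (n - 2)*(n^3 - n^2 - 8*n + 12) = (n - 2)*(n + 3)*(n^2 - 4*n + 4) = (n - 2)^2*(n + 3)*(n - 2)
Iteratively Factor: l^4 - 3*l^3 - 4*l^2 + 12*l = (l - 2)*(l^3 - l^2 - 6*l) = (l - 2)*(l + 2)*(l^2 - 3*l) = (l - 3)*(l - 2)*(l + 2)*(l)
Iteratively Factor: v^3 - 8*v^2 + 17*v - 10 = (v - 2)*(v^2 - 6*v + 5) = (v - 2)*(v - 1)*(v - 5)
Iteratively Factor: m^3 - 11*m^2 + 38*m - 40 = (m - 4)*(m^2 - 7*m + 10) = (m - 5)*(m - 4)*(m - 2)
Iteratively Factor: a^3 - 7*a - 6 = (a + 1)*(a^2 - a - 6) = (a - 3)*(a + 1)*(a + 2)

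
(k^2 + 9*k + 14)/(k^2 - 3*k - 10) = (k + 7)/(k - 5)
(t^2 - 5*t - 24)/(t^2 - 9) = (t - 8)/(t - 3)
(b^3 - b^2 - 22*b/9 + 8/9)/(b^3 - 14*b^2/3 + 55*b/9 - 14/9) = (3*b + 4)/(3*b - 7)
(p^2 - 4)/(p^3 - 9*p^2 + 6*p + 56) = (p - 2)/(p^2 - 11*p + 28)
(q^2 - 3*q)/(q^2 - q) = (q - 3)/(q - 1)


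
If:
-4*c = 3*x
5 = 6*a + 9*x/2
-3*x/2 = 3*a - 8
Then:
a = 19/3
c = 11/2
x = -22/3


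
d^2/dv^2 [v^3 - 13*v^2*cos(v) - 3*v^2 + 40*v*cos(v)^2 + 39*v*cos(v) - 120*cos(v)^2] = 13*v^2*cos(v) + 52*v*sin(v) - 39*v*cos(v) - 80*v*cos(2*v) + 6*v - 78*sin(v) - 80*sin(2*v) - 26*cos(v) + 240*cos(2*v) - 6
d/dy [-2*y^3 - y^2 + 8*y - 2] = -6*y^2 - 2*y + 8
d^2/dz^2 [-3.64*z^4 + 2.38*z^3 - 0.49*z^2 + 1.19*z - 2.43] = -43.68*z^2 + 14.28*z - 0.98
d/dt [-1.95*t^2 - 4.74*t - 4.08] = -3.9*t - 4.74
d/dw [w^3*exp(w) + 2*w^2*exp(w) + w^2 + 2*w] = w^3*exp(w) + 5*w^2*exp(w) + 4*w*exp(w) + 2*w + 2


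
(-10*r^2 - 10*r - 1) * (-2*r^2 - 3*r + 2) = 20*r^4 + 50*r^3 + 12*r^2 - 17*r - 2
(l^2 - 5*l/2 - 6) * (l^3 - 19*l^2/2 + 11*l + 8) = l^5 - 12*l^4 + 115*l^3/4 + 75*l^2/2 - 86*l - 48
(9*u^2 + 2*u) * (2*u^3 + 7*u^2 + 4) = 18*u^5 + 67*u^4 + 14*u^3 + 36*u^2 + 8*u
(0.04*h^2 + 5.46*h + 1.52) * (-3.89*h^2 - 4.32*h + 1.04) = -0.1556*h^4 - 21.4122*h^3 - 29.4584*h^2 - 0.888000000000001*h + 1.5808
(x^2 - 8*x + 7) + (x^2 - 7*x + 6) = 2*x^2 - 15*x + 13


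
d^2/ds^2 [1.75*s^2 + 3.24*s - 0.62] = 3.50000000000000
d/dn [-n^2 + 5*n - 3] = 5 - 2*n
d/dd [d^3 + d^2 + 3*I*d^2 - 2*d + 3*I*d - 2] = 3*d^2 + d*(2 + 6*I) - 2 + 3*I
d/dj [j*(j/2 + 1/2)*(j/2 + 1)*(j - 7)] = j^3 - 3*j^2 - 19*j/2 - 7/2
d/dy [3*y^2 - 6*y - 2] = 6*y - 6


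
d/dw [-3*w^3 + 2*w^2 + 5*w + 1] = -9*w^2 + 4*w + 5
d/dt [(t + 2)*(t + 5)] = 2*t + 7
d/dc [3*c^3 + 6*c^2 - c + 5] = 9*c^2 + 12*c - 1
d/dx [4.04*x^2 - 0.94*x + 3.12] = 8.08*x - 0.94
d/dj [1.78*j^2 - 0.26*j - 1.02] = 3.56*j - 0.26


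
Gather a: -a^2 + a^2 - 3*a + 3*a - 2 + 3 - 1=0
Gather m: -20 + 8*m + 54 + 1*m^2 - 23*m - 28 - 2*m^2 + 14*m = -m^2 - m + 6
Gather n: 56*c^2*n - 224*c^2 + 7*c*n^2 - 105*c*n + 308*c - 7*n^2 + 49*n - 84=-224*c^2 + 308*c + n^2*(7*c - 7) + n*(56*c^2 - 105*c + 49) - 84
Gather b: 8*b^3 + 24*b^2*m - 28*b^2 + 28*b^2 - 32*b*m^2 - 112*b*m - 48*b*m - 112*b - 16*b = 8*b^3 + 24*b^2*m + b*(-32*m^2 - 160*m - 128)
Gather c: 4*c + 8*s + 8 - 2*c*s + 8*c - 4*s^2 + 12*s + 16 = c*(12 - 2*s) - 4*s^2 + 20*s + 24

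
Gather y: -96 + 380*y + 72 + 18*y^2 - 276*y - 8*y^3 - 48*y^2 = -8*y^3 - 30*y^2 + 104*y - 24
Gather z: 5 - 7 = -2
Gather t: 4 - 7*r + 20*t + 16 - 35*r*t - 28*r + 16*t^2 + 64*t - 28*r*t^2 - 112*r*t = -35*r + t^2*(16 - 28*r) + t*(84 - 147*r) + 20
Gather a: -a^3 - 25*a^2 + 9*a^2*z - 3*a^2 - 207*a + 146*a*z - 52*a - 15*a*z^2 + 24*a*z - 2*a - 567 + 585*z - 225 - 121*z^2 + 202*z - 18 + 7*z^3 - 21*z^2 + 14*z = -a^3 + a^2*(9*z - 28) + a*(-15*z^2 + 170*z - 261) + 7*z^3 - 142*z^2 + 801*z - 810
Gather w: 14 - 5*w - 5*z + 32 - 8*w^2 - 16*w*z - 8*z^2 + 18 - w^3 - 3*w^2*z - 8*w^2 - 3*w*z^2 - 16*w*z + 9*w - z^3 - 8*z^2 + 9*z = -w^3 + w^2*(-3*z - 16) + w*(-3*z^2 - 32*z + 4) - z^3 - 16*z^2 + 4*z + 64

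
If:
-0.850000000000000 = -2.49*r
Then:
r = 0.34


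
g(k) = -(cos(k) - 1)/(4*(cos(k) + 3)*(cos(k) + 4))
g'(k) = -(cos(k) - 1)*sin(k)/(4*(cos(k) + 3)*(cos(k) + 4)^2) - (cos(k) - 1)*sin(k)/(4*(cos(k) + 3)^2*(cos(k) + 4)) + sin(k)/(4*(cos(k) + 3)*(cos(k) + 4))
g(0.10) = 0.00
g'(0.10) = 0.00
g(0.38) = 0.00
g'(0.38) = 0.00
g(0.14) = 0.00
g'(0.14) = 0.00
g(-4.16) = 0.04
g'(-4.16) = 0.05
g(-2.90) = 0.08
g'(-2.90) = -0.03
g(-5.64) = 0.00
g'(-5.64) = 0.01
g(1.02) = 0.01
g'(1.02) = 0.02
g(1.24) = 0.01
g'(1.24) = 0.02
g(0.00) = 0.00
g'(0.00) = 0.00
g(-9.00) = 0.07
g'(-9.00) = -0.04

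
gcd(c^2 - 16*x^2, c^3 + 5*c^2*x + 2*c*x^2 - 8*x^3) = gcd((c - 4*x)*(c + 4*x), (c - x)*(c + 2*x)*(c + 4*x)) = c + 4*x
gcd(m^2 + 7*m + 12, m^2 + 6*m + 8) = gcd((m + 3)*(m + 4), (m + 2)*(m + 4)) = m + 4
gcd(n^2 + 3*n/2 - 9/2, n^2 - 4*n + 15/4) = n - 3/2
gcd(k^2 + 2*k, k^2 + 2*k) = k^2 + 2*k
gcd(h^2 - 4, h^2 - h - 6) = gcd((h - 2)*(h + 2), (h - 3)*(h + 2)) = h + 2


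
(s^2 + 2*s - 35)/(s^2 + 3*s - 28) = (s - 5)/(s - 4)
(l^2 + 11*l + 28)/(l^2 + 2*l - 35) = (l + 4)/(l - 5)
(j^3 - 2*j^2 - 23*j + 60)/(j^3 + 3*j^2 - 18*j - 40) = (j - 3)/(j + 2)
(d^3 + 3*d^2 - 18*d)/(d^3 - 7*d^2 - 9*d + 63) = d*(d + 6)/(d^2 - 4*d - 21)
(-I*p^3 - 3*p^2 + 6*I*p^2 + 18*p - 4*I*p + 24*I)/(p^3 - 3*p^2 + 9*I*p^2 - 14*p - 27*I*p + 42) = (-I*p^3 + p^2*(-3 + 6*I) + p*(18 - 4*I) + 24*I)/(p^3 + p^2*(-3 + 9*I) + p*(-14 - 27*I) + 42)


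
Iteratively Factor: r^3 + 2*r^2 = (r)*(r^2 + 2*r) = r*(r + 2)*(r)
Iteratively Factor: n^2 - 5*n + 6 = (n - 2)*(n - 3)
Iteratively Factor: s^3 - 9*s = (s + 3)*(s^2 - 3*s) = (s - 3)*(s + 3)*(s)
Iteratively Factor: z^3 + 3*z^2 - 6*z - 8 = (z + 1)*(z^2 + 2*z - 8) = (z + 1)*(z + 4)*(z - 2)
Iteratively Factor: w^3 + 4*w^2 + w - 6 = (w + 2)*(w^2 + 2*w - 3) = (w - 1)*(w + 2)*(w + 3)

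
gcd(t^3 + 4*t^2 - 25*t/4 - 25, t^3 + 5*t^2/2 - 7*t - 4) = t + 4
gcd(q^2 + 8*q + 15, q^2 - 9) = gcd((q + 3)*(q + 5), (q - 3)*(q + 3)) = q + 3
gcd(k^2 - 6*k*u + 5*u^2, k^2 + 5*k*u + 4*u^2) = 1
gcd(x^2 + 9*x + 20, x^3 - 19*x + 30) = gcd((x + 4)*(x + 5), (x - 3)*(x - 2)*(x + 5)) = x + 5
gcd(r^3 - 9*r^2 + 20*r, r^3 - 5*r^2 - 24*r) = r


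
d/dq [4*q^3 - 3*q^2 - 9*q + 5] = 12*q^2 - 6*q - 9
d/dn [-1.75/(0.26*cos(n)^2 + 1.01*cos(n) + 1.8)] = -(0.91*cos(n) + 1.7675)*sin(n)/(0.26*cos(n)^2 + 1.01*cos(n) + 1.8)^2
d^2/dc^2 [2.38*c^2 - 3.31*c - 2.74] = 4.76000000000000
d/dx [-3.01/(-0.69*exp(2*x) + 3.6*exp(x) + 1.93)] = (10.836 - 4.1538*exp(x))*exp(x)/(-0.69*exp(2*x) + 3.6*exp(x) + 1.93)^2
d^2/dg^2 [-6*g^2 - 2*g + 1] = -12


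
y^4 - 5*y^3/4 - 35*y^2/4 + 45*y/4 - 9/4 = (y - 3)*(y - 1)*(y - 1/4)*(y + 3)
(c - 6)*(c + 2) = c^2 - 4*c - 12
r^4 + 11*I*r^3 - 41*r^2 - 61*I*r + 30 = (r + I)*(r + 2*I)*(r + 3*I)*(r + 5*I)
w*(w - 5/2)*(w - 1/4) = w^3 - 11*w^2/4 + 5*w/8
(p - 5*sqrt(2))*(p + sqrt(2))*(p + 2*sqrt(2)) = p^3 - 2*sqrt(2)*p^2 - 26*p - 20*sqrt(2)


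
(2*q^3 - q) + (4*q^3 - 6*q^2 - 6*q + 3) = 6*q^3 - 6*q^2 - 7*q + 3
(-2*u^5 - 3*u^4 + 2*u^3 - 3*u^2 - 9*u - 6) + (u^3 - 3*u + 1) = -2*u^5 - 3*u^4 + 3*u^3 - 3*u^2 - 12*u - 5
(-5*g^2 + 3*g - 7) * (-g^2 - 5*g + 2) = 5*g^4 + 22*g^3 - 18*g^2 + 41*g - 14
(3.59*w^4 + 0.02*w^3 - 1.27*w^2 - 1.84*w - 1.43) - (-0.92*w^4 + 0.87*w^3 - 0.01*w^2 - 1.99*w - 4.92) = 4.51*w^4 - 0.85*w^3 - 1.26*w^2 + 0.15*w + 3.49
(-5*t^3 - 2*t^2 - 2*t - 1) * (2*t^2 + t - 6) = -10*t^5 - 9*t^4 + 24*t^3 + 8*t^2 + 11*t + 6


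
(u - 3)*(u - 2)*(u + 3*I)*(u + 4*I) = u^4 - 5*u^3 + 7*I*u^3 - 6*u^2 - 35*I*u^2 + 60*u + 42*I*u - 72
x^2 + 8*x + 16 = (x + 4)^2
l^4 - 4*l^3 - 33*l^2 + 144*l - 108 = (l - 6)*(l - 3)*(l - 1)*(l + 6)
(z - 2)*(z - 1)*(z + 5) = z^3 + 2*z^2 - 13*z + 10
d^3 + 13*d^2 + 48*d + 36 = (d + 1)*(d + 6)^2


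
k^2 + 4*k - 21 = (k - 3)*(k + 7)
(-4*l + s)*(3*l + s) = -12*l^2 - l*s + s^2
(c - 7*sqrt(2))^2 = c^2 - 14*sqrt(2)*c + 98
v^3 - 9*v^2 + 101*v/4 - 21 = (v - 4)*(v - 7/2)*(v - 3/2)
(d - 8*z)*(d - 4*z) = d^2 - 12*d*z + 32*z^2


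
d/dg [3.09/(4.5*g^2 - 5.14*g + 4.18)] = (15.8826 - 27.81*g)/(4.5*g^2 - 5.14*g + 4.18)^2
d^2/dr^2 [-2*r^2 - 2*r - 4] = -4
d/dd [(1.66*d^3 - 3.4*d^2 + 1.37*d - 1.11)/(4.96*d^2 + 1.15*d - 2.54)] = (8.2336*d^4 + 3.818*d^3 - 23.3544*d^2 + 28.2832*d - 2.2033)/(24.6016*d^4 + 11.408*d^3 - 23.8743*d^2 - 5.842*d + 6.4516)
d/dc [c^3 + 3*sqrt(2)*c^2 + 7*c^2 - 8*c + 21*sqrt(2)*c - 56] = 3*c^2 + 6*sqrt(2)*c + 14*c - 8 + 21*sqrt(2)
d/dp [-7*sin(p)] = -7*cos(p)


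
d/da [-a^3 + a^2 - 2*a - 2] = -3*a^2 + 2*a - 2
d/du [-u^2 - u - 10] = -2*u - 1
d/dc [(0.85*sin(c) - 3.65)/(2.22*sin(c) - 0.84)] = 7.389*cos(c)/(2.22*sin(c) - 0.84)^2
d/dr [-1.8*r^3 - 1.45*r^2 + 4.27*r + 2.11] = -5.4*r^2 - 2.9*r + 4.27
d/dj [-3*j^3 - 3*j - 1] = -9*j^2 - 3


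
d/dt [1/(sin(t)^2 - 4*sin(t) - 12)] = 2*(2 - sin(t))*cos(t)/((sin(t) - 6)^2*(sin(t) + 2)^2)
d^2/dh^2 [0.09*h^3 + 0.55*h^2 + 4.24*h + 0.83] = 0.54*h + 1.1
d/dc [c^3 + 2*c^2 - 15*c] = 3*c^2 + 4*c - 15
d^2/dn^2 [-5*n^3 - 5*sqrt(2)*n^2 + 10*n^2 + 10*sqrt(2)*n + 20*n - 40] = -30*n - 10*sqrt(2) + 20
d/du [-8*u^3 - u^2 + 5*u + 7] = -24*u^2 - 2*u + 5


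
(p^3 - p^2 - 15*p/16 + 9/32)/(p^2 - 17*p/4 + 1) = (8*p^2 - 6*p - 9)/(8*(p - 4))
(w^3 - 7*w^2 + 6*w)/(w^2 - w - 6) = w*(-w^2 + 7*w - 6)/(-w^2 + w + 6)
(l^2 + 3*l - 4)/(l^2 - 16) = (l - 1)/(l - 4)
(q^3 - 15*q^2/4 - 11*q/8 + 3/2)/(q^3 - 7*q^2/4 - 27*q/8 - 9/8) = (2*q^2 - 9*q + 4)/(2*q^2 - 5*q - 3)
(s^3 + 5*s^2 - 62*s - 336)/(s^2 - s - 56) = s + 6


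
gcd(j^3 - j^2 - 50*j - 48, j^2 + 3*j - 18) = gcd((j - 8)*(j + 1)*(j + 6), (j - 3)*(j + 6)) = j + 6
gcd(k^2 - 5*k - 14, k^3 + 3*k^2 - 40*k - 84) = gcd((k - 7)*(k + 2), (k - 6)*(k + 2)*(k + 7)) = k + 2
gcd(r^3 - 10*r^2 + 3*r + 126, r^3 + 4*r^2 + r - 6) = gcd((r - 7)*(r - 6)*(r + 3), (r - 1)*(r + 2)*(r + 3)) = r + 3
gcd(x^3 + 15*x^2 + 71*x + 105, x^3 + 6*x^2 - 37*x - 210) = x^2 + 12*x + 35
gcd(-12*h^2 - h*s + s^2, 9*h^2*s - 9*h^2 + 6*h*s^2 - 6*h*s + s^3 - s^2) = 3*h + s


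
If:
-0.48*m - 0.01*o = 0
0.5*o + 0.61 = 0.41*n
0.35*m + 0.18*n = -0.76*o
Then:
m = 0.01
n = 1.15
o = -0.28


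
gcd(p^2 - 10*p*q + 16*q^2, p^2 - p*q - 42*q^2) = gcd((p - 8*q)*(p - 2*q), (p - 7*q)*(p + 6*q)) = 1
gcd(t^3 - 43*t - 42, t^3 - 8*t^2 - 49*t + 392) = t - 7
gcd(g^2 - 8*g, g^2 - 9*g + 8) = g - 8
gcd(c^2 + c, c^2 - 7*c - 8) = c + 1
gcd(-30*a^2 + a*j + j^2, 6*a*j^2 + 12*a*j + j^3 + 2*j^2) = 6*a + j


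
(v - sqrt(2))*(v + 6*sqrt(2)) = v^2 + 5*sqrt(2)*v - 12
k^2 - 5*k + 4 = (k - 4)*(k - 1)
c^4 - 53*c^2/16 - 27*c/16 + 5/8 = (c - 2)*(c - 1/4)*(c + 1)*(c + 5/4)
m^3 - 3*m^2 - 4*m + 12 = (m - 3)*(m - 2)*(m + 2)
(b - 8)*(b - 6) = b^2 - 14*b + 48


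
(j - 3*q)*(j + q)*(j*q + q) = j^3*q - 2*j^2*q^2 + j^2*q - 3*j*q^3 - 2*j*q^2 - 3*q^3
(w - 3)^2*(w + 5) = w^3 - w^2 - 21*w + 45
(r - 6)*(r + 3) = r^2 - 3*r - 18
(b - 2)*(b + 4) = b^2 + 2*b - 8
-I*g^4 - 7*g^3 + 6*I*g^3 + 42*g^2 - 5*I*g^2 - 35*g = g*(g - 5)*(g - 7*I)*(-I*g + I)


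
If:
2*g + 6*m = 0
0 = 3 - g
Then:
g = 3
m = -1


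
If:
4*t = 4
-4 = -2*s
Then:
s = 2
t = 1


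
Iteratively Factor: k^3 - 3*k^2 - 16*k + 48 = (k + 4)*(k^2 - 7*k + 12) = (k - 3)*(k + 4)*(k - 4)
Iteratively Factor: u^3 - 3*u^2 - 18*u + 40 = (u - 2)*(u^2 - u - 20) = (u - 2)*(u + 4)*(u - 5)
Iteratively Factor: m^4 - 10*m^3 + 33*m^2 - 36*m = (m)*(m^3 - 10*m^2 + 33*m - 36) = m*(m - 3)*(m^2 - 7*m + 12) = m*(m - 3)^2*(m - 4)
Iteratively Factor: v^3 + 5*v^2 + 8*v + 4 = (v + 2)*(v^2 + 3*v + 2) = (v + 2)^2*(v + 1)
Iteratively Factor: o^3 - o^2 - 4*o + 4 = (o - 1)*(o^2 - 4) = (o - 1)*(o + 2)*(o - 2)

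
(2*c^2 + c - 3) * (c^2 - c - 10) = 2*c^4 - c^3 - 24*c^2 - 7*c + 30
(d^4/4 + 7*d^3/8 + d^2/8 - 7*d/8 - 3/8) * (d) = d^5/4 + 7*d^4/8 + d^3/8 - 7*d^2/8 - 3*d/8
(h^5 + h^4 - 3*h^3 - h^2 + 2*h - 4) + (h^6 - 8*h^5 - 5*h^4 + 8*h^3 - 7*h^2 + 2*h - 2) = h^6 - 7*h^5 - 4*h^4 + 5*h^3 - 8*h^2 + 4*h - 6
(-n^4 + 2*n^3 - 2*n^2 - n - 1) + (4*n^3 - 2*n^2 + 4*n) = -n^4 + 6*n^3 - 4*n^2 + 3*n - 1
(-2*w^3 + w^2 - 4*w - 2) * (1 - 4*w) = 8*w^4 - 6*w^3 + 17*w^2 + 4*w - 2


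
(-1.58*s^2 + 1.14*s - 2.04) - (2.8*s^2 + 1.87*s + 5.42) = -4.38*s^2 - 0.73*s - 7.46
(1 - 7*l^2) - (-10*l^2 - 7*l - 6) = 3*l^2 + 7*l + 7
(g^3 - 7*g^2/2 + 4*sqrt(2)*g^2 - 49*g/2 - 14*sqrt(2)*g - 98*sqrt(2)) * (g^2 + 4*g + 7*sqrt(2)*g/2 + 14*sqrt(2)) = g^5 + g^4/2 + 15*sqrt(2)*g^4/2 - 21*g^3/2 + 15*sqrt(2)*g^3/4 - 1155*sqrt(2)*g^2/4 - 84*g^2 - 1078*g - 735*sqrt(2)*g - 2744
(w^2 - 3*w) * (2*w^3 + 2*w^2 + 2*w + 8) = 2*w^5 - 4*w^4 - 4*w^3 + 2*w^2 - 24*w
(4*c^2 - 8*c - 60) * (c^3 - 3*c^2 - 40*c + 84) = 4*c^5 - 20*c^4 - 196*c^3 + 836*c^2 + 1728*c - 5040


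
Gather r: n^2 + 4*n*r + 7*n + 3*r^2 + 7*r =n^2 + 7*n + 3*r^2 + r*(4*n + 7)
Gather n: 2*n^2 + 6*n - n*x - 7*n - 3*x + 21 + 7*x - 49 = 2*n^2 + n*(-x - 1) + 4*x - 28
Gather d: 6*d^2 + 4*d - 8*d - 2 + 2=6*d^2 - 4*d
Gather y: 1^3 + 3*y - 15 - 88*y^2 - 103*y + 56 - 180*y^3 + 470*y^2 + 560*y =-180*y^3 + 382*y^2 + 460*y + 42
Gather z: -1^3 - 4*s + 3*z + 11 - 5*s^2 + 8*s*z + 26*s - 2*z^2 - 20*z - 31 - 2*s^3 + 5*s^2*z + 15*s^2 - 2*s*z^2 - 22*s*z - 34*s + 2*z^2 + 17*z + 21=-2*s^3 + 10*s^2 - 2*s*z^2 - 12*s + z*(5*s^2 - 14*s)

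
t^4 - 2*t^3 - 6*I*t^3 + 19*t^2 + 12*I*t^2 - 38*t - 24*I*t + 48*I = (t - 2)*(t - 8*I)*(t - I)*(t + 3*I)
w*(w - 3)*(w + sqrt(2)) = w^3 - 3*w^2 + sqrt(2)*w^2 - 3*sqrt(2)*w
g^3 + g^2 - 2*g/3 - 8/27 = (g - 2/3)*(g + 1/3)*(g + 4/3)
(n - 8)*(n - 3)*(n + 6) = n^3 - 5*n^2 - 42*n + 144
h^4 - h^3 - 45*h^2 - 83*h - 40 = (h - 8)*(h + 1)^2*(h + 5)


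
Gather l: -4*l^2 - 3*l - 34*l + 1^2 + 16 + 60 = -4*l^2 - 37*l + 77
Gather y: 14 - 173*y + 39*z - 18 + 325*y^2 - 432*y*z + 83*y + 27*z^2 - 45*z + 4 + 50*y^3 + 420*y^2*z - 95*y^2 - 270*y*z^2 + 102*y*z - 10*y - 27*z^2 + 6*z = 50*y^3 + y^2*(420*z + 230) + y*(-270*z^2 - 330*z - 100)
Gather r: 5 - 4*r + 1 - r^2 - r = -r^2 - 5*r + 6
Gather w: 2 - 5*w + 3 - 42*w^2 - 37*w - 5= -42*w^2 - 42*w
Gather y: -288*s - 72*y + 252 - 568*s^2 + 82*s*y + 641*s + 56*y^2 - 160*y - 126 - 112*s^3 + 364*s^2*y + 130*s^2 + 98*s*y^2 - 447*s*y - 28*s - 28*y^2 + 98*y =-112*s^3 - 438*s^2 + 325*s + y^2*(98*s + 28) + y*(364*s^2 - 365*s - 134) + 126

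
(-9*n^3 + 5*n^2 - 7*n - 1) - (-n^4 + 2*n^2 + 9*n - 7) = n^4 - 9*n^3 + 3*n^2 - 16*n + 6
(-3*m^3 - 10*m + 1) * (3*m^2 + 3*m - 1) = -9*m^5 - 9*m^4 - 27*m^3 - 27*m^2 + 13*m - 1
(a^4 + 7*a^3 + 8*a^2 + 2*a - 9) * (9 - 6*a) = -6*a^5 - 33*a^4 + 15*a^3 + 60*a^2 + 72*a - 81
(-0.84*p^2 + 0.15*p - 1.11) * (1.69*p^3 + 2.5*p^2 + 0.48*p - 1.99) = -1.4196*p^5 - 1.8465*p^4 - 1.9041*p^3 - 1.0314*p^2 - 0.8313*p + 2.2089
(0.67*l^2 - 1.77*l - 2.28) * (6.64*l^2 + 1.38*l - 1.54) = 4.4488*l^4 - 10.8282*l^3 - 18.6136*l^2 - 0.420599999999999*l + 3.5112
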